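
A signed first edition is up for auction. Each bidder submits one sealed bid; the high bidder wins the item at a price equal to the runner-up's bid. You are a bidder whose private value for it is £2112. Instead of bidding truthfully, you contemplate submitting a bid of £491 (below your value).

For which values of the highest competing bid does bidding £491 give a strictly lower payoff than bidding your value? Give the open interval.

(£491, £2112)

If the competing bid is below £491, both bids win at the same price — no difference.
If it is above £2112, both bids lose — no difference.
If it lies strictly between £491 and £2112, bidding your value wins at a price below your value (positive payoff) while bidding £491 loses (payoff 0).
So the deviation strictly hurts on the open interval (£491, £2112).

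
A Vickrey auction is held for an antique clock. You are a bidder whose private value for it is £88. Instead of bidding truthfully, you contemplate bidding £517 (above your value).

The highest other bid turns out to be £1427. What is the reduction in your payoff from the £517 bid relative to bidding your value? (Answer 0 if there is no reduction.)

Bidding your value £88: you lose (since £88 < £1427). Payoff £0.
Bidding £517: you lose. Payoff £0.
Difference = £0 − £0 = £0; both bids lead to the same outcome because the competing bid is above both your value and your alternative bid.

£0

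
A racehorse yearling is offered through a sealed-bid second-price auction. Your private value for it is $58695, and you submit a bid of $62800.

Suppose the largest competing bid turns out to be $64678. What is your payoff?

Your bid $62800 is below the highest competing bid $64678, so you lose.
A losing bidder pays nothing and receives nothing: payoff = $0.

$0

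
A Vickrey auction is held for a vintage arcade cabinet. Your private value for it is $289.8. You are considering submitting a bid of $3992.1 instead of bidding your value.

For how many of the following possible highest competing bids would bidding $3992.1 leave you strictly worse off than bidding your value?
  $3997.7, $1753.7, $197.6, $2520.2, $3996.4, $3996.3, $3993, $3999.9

2

The deviation hurts exactly when the highest competing bid lies strictly between $289.8 and $3992.1 — overbidding then wins at a price above your value.
$3997.7: above both → same outcome either way.
$1753.7: inside the interval → strictly worse (loss $1463.9).
$197.6: below both → same outcome either way.
$2520.2: inside the interval → strictly worse (loss $2230.4).
$3996.4: above both → same outcome either way.
$3996.3: above both → same outcome either way.
$3993: above both → same outcome either way.
$3999.9: above both → same outcome either way.
Count: 2.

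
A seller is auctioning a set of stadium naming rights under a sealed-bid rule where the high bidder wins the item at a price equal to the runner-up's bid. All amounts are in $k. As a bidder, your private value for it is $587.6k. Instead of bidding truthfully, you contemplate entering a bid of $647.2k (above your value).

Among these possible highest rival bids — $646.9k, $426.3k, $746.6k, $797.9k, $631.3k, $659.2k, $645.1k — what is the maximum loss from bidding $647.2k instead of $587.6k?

$646.9k: truthful gives $0k, deviation gives −$59.3k → loss $59.3k.
$426.3k: same outcome either way → loss $0k.
$746.6k: same outcome either way → loss $0k.
$797.9k: same outcome either way → loss $0k.
$631.3k: truthful gives $0k, deviation gives −$43.7k → loss $43.7k.
$659.2k: same outcome either way → loss $0k.
$645.1k: truthful gives $0k, deviation gives −$57.5k → loss $57.5k.
Maximum loss: $59.3k.

$59.3k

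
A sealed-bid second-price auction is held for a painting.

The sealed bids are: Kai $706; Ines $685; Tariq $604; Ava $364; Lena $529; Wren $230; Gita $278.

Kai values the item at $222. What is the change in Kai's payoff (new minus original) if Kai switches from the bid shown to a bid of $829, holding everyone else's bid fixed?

$0

The highest bid among the other bidders is $685; Kai's bid doesn't change that.
Original bid $706: Kai is highest, pays the top rival bid $685; payoff $222 − $685 = −$463.
Alternative bid $829: Kai is highest, pays the top rival bid $685; payoff $222 − $685 = −$463.
Change in payoff = −$463 − (−$463) = $0.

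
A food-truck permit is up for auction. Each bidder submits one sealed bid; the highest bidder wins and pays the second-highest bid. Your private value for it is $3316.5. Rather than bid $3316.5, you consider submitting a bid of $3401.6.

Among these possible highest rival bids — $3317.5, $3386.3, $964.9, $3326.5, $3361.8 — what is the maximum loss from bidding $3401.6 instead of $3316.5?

$69.8

$3317.5: truthful gives $0, deviation gives −$1 → loss $1.
$3386.3: truthful gives $0, deviation gives −$69.8 → loss $69.8.
$964.9: same outcome either way → loss $0.
$3326.5: truthful gives $0, deviation gives −$10 → loss $10.
$3361.8: truthful gives $0, deviation gives −$45.3 → loss $45.3.
Maximum loss: $69.8.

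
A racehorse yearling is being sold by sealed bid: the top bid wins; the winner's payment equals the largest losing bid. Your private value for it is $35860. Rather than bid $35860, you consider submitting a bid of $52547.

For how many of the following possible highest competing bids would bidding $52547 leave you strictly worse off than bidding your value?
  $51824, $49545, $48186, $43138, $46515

The deviation hurts exactly when the highest competing bid lies strictly between $35860 and $52547 — overbidding then wins at a price above your value.
$51824: inside the interval → strictly worse (loss $15964).
$49545: inside the interval → strictly worse (loss $13685).
$48186: inside the interval → strictly worse (loss $12326).
$43138: inside the interval → strictly worse (loss $7278).
$46515: inside the interval → strictly worse (loss $10655).
Count: 5.

5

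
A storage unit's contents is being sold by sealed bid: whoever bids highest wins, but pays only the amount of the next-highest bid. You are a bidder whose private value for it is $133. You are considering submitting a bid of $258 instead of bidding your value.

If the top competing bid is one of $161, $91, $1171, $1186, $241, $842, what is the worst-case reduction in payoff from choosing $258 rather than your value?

$161: truthful gives $0, deviation gives −$28 → loss $28.
$91: same outcome either way → loss $0.
$1171: same outcome either way → loss $0.
$1186: same outcome either way → loss $0.
$241: truthful gives $0, deviation gives −$108 → loss $108.
$842: same outcome either way → loss $0.
Maximum loss: $108.

$108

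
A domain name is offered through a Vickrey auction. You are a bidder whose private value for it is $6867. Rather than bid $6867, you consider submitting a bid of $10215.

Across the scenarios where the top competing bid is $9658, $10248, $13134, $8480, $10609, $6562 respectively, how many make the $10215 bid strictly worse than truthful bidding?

The deviation hurts exactly when the highest competing bid lies strictly between $6867 and $10215 — overbidding then wins at a price above your value.
$9658: inside the interval → strictly worse (loss $2791).
$10248: above both → same outcome either way.
$13134: above both → same outcome either way.
$8480: inside the interval → strictly worse (loss $1613).
$10609: above both → same outcome either way.
$6562: below both → same outcome either way.
Count: 2.

2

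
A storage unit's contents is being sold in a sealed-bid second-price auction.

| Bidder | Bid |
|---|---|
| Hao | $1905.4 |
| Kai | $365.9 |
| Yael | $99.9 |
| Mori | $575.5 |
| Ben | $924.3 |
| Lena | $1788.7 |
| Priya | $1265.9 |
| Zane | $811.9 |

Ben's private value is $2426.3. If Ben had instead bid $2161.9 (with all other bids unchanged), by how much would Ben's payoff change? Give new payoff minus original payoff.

$520.9

The highest bid among the other bidders is $1905.4; Ben's bid doesn't change that.
Original bid $924.3: Ben is not highest (top rival bid is $1905.4); payoff $0.
Alternative bid $2161.9: Ben is highest, pays the top rival bid $1905.4; payoff $2426.3 − $1905.4 = $520.9.
Change in payoff = $520.9 − ($0) = $520.9.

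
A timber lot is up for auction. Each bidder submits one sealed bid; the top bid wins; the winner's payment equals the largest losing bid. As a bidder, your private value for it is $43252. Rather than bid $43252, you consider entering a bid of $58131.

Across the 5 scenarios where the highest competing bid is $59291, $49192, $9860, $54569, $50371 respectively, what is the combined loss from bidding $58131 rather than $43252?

$24376

The deviation costs you only when the competing bid falls strictly between $43252 and $58131; elsewhere both bids give the same outcome.
$59291: outcomes coincide → loss $0.
$49192: truthful payoff $0, deviation payoff −$5940 → loss $5940.
$9860: outcomes coincide → loss $0.
$54569: truthful payoff $0, deviation payoff −$11317 → loss $11317.
$50371: truthful payoff $0, deviation payoff −$7119 → loss $7119.
Total loss = $5940 + $11317 + $7119 = $24376.
Truthful bidding weakly dominates here: raising your bid can only win items priced above your value, and lowering it can only forfeit items priced below.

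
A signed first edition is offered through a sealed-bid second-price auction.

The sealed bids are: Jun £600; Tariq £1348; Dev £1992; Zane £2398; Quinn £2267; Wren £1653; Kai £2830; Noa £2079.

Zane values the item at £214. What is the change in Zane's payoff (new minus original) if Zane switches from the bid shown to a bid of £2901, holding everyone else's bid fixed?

−£2616

The highest bid among the other bidders is £2830; Zane's bid doesn't change that.
Original bid £2398: Zane is not highest (top rival bid is £2830); payoff £0.
Alternative bid £2901: Zane is highest, pays the top rival bid £2830; payoff £214 − £2830 = −£2616.
Change in payoff = −£2616 − (£0) = −£2616.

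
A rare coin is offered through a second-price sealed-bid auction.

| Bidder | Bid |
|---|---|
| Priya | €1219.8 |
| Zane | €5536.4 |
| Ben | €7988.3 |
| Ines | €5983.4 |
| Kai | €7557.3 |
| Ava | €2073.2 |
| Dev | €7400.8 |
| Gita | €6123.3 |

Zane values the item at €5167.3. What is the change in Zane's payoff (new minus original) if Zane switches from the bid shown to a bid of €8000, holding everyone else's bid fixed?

The highest bid among the other bidders is €7988.3; Zane's bid doesn't change that.
Original bid €5536.4: Zane is not highest (top rival bid is €7988.3); payoff €0.
Alternative bid €8000: Zane is highest, pays the top rival bid €7988.3; payoff €5167.3 − €7988.3 = −€2821.
Change in payoff = −€2821 − (€0) = −€2821.

−€2821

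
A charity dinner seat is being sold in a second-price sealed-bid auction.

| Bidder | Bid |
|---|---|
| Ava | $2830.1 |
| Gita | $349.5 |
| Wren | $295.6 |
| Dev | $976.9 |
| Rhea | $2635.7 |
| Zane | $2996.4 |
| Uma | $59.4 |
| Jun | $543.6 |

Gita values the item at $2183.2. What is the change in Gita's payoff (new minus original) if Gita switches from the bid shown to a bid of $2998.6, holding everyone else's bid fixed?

The highest bid among the other bidders is $2996.4; Gita's bid doesn't change that.
Original bid $349.5: Gita is not highest (top rival bid is $2996.4); payoff $0.
Alternative bid $2998.6: Gita is highest, pays the top rival bid $2996.4; payoff $2183.2 − $2996.4 = −$813.2.
Change in payoff = −$813.2 − ($0) = −$813.2.

−$813.2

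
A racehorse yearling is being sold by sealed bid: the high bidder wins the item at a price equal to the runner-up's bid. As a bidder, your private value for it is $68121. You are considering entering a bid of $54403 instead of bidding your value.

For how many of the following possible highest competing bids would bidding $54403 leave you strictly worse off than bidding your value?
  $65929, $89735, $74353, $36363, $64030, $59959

3

The deviation hurts exactly when the highest competing bid lies strictly between $54403 and $68121 — underbidding then forfeits a profitable win.
$65929: inside the interval → strictly worse (loss $2192).
$89735: above both → same outcome either way.
$74353: above both → same outcome either way.
$36363: below both → same outcome either way.
$64030: inside the interval → strictly worse (loss $4091).
$59959: inside the interval → strictly worse (loss $8162).
Count: 3.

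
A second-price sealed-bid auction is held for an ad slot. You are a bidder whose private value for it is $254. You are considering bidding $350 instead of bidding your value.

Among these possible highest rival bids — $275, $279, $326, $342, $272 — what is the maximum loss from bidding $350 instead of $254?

$88

$275: truthful gives $0, deviation gives −$21 → loss $21.
$279: truthful gives $0, deviation gives −$25 → loss $25.
$326: truthful gives $0, deviation gives −$72 → loss $72.
$342: truthful gives $0, deviation gives −$88 → loss $88.
$272: truthful gives $0, deviation gives −$18 → loss $18.
Maximum loss: $88.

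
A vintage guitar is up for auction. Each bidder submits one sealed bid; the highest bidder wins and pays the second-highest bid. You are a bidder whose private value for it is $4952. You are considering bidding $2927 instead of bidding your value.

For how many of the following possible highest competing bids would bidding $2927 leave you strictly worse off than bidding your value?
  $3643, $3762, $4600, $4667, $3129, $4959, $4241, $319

6

The deviation hurts exactly when the highest competing bid lies strictly between $2927 and $4952 — underbidding then forfeits a profitable win.
$3643: inside the interval → strictly worse (loss $1309).
$3762: inside the interval → strictly worse (loss $1190).
$4600: inside the interval → strictly worse (loss $352).
$4667: inside the interval → strictly worse (loss $285).
$3129: inside the interval → strictly worse (loss $1823).
$4959: above both → same outcome either way.
$4241: inside the interval → strictly worse (loss $711).
$319: below both → same outcome either way.
Count: 6.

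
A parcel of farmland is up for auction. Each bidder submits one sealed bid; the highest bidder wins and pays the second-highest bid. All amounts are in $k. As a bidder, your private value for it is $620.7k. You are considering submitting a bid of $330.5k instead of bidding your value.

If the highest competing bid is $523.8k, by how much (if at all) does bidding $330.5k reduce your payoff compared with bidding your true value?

Bidding your value $620.7k: you win (since $620.7k > $523.8k) and pay $523.8k. Payoff $96.9k.
Bidding $330.5k: you lose. Payoff $0k.
The competing bid $523.8k lies between your shaded bid and your value, so underbidding forfeits an item you could have won at a profitable price.
Loss from deviating = $96.9k − ($0k) = $96.9k.

$96.9k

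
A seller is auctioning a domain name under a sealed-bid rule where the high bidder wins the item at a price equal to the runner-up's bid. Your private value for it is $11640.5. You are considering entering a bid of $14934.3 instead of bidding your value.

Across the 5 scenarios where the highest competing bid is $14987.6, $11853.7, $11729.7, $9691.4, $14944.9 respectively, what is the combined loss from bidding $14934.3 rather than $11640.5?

The deviation costs you only when the competing bid falls strictly between $11640.5 and $14934.3; elsewhere both bids give the same outcome.
$14987.6: outcomes coincide → loss $0.
$11853.7: truthful payoff $0, deviation payoff −$213.2 → loss $213.2.
$11729.7: truthful payoff $0, deviation payoff −$89.2 → loss $89.2.
$9691.4: outcomes coincide → loss $0.
$14944.9: outcomes coincide → loss $0.
Total loss = $213.2 + $89.2 = $302.4.
In a second-price auction your bid sets only whether you win, not what you pay, so bidding your true value is weakly dominant.

$302.4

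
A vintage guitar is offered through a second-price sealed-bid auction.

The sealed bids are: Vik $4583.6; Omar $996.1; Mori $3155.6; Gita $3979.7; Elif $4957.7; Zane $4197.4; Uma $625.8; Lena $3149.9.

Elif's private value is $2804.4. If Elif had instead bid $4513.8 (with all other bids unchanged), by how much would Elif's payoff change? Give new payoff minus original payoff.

$1779.2

The highest bid among the other bidders is $4583.6; Elif's bid doesn't change that.
Original bid $4957.7: Elif is highest, pays the top rival bid $4583.6; payoff $2804.4 − $4583.6 = −$1779.2.
Alternative bid $4513.8: Elif is not highest (top rival bid is $4583.6); payoff $0.
Change in payoff = $0 − (−$1779.2) = $1779.2.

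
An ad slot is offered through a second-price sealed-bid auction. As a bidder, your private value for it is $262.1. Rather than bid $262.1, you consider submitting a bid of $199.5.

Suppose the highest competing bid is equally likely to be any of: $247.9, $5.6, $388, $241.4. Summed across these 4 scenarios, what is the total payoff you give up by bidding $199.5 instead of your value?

The deviation costs you only when the competing bid falls strictly between $199.5 and $262.1; elsewhere both bids give the same outcome.
$247.9: truthful payoff $14.2, deviation payoff $0 → loss $14.2.
$5.6: outcomes coincide → loss $0.
$388: outcomes coincide → loss $0.
$241.4: truthful payoff $20.7, deviation payoff $0 → loss $20.7.
Total loss = $14.2 + $20.7 = $34.9.

$34.9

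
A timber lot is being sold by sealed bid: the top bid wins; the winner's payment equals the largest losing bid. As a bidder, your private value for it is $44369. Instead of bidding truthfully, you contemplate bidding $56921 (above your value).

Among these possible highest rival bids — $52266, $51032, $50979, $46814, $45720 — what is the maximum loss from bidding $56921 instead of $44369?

$7897

$52266: truthful gives $0, deviation gives −$7897 → loss $7897.
$51032: truthful gives $0, deviation gives −$6663 → loss $6663.
$50979: truthful gives $0, deviation gives −$6610 → loss $6610.
$46814: truthful gives $0, deviation gives −$2445 → loss $2445.
$45720: truthful gives $0, deviation gives −$1351 → loss $1351.
Maximum loss: $7897.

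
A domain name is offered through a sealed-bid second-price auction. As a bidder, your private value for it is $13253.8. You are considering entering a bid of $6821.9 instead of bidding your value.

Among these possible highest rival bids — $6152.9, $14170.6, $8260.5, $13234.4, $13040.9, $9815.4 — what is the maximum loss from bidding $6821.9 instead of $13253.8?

$6152.9: same outcome either way → loss $0.
$14170.6: same outcome either way → loss $0.
$8260.5: truthful gives $4993.3, deviation gives $0 → loss $4993.3.
$13234.4: truthful gives $19.4, deviation gives $0 → loss $19.4.
$13040.9: truthful gives $212.9, deviation gives $0 → loss $212.9.
$9815.4: truthful gives $3438.4, deviation gives $0 → loss $3438.4.
Maximum loss: $4993.3.

$4993.3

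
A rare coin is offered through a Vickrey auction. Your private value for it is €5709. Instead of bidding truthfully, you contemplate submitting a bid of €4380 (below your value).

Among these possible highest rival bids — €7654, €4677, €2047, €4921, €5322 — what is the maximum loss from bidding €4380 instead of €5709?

€1032

€7654: same outcome either way → loss €0.
€4677: truthful gives €1032, deviation gives €0 → loss €1032.
€2047: same outcome either way → loss €0.
€4921: truthful gives €788, deviation gives €0 → loss €788.
€5322: truthful gives €387, deviation gives €0 → loss €387.
Maximum loss: €1032.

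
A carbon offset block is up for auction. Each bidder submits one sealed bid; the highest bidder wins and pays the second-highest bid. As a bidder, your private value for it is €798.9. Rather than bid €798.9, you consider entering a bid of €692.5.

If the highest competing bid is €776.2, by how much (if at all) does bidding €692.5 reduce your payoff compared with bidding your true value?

Bidding your value €798.9: you win (since €798.9 > €776.2) and pay €776.2. Payoff €22.7.
Bidding €692.5: you lose. Payoff €0.
The competing bid €776.2 lies between your shaded bid and your value, so underbidding forfeits an item you could have won at a profitable price.
Loss from deviating = €22.7 − (€0) = €22.7.
Truthful bidding weakly dominates here: raising your bid can only win items priced above your value, and lowering it can only forfeit items priced below.

€22.7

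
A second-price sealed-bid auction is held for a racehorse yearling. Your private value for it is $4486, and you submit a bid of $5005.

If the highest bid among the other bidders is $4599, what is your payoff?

−$113

Your bid $5005 exceeds the highest competing bid $4599, so you win.
In a second-price auction the winner pays the second-highest bid, $4599.
Payoff = value − price = $4486 − $4599 = −$113.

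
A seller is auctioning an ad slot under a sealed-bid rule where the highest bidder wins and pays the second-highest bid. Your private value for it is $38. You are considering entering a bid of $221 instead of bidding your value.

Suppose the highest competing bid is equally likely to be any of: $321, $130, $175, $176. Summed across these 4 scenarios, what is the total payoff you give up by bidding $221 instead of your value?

The deviation costs you only when the competing bid falls strictly between $38 and $221; elsewhere both bids give the same outcome.
$321: outcomes coincide → loss $0.
$130: truthful payoff $0, deviation payoff −$92 → loss $92.
$175: truthful payoff $0, deviation payoff −$137 → loss $137.
$176: truthful payoff $0, deviation payoff −$138 → loss $138.
Total loss = $92 + $137 + $138 = $367.
Truthful bidding weakly dominates here: raising your bid can only win items priced above your value, and lowering it can only forfeit items priced below.

$367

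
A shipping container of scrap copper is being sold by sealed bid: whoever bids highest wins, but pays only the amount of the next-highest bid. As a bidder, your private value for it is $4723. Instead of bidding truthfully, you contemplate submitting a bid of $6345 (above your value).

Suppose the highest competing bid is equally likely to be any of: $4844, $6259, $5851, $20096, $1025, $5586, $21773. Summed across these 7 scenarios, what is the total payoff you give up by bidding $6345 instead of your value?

The deviation costs you only when the competing bid falls strictly between $4723 and $6345; elsewhere both bids give the same outcome.
$4844: truthful payoff $0, deviation payoff −$121 → loss $121.
$6259: truthful payoff $0, deviation payoff −$1536 → loss $1536.
$5851: truthful payoff $0, deviation payoff −$1128 → loss $1128.
$20096: outcomes coincide → loss $0.
$1025: outcomes coincide → loss $0.
$5586: truthful payoff $0, deviation payoff −$863 → loss $863.
$21773: outcomes coincide → loss $0.
Total loss = $121 + $1536 + $1128 + $863 = $3648.

$3648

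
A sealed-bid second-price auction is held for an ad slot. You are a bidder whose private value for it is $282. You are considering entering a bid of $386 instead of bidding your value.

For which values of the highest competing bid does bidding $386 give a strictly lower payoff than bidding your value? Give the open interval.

($282, $386)

If the competing bid is below $282, both bids win at the same price — no difference.
If it is above $386, both bids lose — no difference.
If it lies strictly between $282 and $386, bidding your value loses (payoff 0) while bidding $386 wins at a price above your value (payoff negative).
So the deviation strictly hurts on the open interval ($282, $386).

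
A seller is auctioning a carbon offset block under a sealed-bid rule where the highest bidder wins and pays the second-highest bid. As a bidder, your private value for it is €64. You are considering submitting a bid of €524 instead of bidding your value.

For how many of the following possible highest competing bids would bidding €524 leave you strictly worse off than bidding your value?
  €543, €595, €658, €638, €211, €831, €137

2

The deviation hurts exactly when the highest competing bid lies strictly between €64 and €524 — overbidding then wins at a price above your value.
€543: above both → same outcome either way.
€595: above both → same outcome either way.
€658: above both → same outcome either way.
€638: above both → same outcome either way.
€211: inside the interval → strictly worse (loss €147).
€831: above both → same outcome either way.
€137: inside the interval → strictly worse (loss €73).
Count: 2.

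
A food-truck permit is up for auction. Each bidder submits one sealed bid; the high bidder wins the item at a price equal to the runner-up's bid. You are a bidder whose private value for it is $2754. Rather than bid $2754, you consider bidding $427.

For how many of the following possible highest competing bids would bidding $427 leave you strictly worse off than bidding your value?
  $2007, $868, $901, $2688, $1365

The deviation hurts exactly when the highest competing bid lies strictly between $427 and $2754 — underbidding then forfeits a profitable win.
$2007: inside the interval → strictly worse (loss $747).
$868: inside the interval → strictly worse (loss $1886).
$901: inside the interval → strictly worse (loss $1853).
$2688: inside the interval → strictly worse (loss $66).
$1365: inside the interval → strictly worse (loss $1389).
Count: 5.

5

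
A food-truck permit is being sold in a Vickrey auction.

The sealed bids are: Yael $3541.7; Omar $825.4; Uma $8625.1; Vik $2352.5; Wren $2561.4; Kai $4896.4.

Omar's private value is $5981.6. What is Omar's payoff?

$0

Highest bid: Uma at $8625.1, so Uma wins.
Second-highest bid: Kai at $4896.4 — that is the price the winner pays.
Omar did not win, so Omar pays nothing and receives nothing: payoff $0.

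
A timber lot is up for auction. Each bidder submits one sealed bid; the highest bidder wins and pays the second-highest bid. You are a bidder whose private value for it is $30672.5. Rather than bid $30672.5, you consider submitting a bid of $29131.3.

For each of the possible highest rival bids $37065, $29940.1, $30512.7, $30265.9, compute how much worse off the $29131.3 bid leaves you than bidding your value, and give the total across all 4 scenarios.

The deviation costs you only when the competing bid falls strictly between $29131.3 and $30672.5; elsewhere both bids give the same outcome.
$37065: outcomes coincide → loss $0.
$29940.1: truthful payoff $732.4, deviation payoff $0 → loss $732.4.
$30512.7: truthful payoff $159.8, deviation payoff $0 → loss $159.8.
$30265.9: truthful payoff $406.6, deviation payoff $0 → loss $406.6.
Total loss = $732.4 + $159.8 + $406.6 = $1298.8.

$1298.8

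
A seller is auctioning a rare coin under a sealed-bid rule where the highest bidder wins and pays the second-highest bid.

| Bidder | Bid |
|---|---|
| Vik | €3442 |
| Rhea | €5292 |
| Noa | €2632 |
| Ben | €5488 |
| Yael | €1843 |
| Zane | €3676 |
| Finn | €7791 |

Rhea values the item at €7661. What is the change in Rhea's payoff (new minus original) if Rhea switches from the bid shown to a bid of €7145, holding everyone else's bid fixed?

€0

The highest bid among the other bidders is €7791; Rhea's bid doesn't change that.
Original bid €5292: Rhea is not highest (top rival bid is €7791); payoff €0.
Alternative bid €7145: Rhea is not highest (top rival bid is €7791); payoff €0.
Change in payoff = €0 − (€0) = €0.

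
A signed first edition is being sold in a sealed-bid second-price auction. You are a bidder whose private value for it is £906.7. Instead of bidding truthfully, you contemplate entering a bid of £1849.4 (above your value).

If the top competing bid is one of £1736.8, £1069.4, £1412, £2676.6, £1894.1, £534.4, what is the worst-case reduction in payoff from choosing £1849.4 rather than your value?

£830.1

£1736.8: truthful gives £0, deviation gives −£830.1 → loss £830.1.
£1069.4: truthful gives £0, deviation gives −£162.7 → loss £162.7.
£1412: truthful gives £0, deviation gives −£505.3 → loss £505.3.
£2676.6: same outcome either way → loss £0.
£1894.1: same outcome either way → loss £0.
£534.4: same outcome either way → loss £0.
Maximum loss: £830.1.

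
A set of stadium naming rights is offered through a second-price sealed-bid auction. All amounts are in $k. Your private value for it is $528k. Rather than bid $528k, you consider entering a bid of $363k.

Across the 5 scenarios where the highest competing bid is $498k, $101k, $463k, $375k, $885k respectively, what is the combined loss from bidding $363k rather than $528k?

$248k

The deviation costs you only when the competing bid falls strictly between $363k and $528k; elsewhere both bids give the same outcome.
$498k: truthful payoff $30k, deviation payoff $0k → loss $30k.
$101k: outcomes coincide → loss $0k.
$463k: truthful payoff $65k, deviation payoff $0k → loss $65k.
$375k: truthful payoff $153k, deviation payoff $0k → loss $153k.
$885k: outcomes coincide → loss $0k.
Total loss = $30k + $65k + $153k = $248k.
Because the price is fixed by the runner-up's bid, deviating from your value can only change a good outcome into a bad one — never the reverse.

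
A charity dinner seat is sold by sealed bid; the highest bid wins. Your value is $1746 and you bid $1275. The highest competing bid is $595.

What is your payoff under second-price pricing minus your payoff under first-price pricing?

$680

You have the highest bid, so you win under either rule.
Second-price: pay $595 → payoff $1151.
First-price: pay your own bid $1275 → payoff $471.
Difference = $1151 − ($471) = $680.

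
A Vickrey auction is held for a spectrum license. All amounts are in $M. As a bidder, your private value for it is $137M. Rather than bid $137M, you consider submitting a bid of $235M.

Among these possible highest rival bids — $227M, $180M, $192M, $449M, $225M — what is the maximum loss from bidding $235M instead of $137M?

$227M: truthful gives $0M, deviation gives −$90M → loss $90M.
$180M: truthful gives $0M, deviation gives −$43M → loss $43M.
$192M: truthful gives $0M, deviation gives −$55M → loss $55M.
$449M: same outcome either way → loss $0M.
$225M: truthful gives $0M, deviation gives −$88M → loss $88M.
Maximum loss: $90M.

$90M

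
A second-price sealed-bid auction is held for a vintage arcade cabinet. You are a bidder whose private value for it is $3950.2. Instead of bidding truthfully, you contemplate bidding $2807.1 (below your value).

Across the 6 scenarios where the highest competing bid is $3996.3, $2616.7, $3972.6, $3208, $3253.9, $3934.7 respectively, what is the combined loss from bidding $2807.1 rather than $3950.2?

The deviation costs you only when the competing bid falls strictly between $2807.1 and $3950.2; elsewhere both bids give the same outcome.
$3996.3: outcomes coincide → loss $0.
$2616.7: outcomes coincide → loss $0.
$3972.6: outcomes coincide → loss $0.
$3208: truthful payoff $742.2, deviation payoff $0 → loss $742.2.
$3253.9: truthful payoff $696.3, deviation payoff $0 → loss $696.3.
$3934.7: truthful payoff $15.5, deviation payoff $0 → loss $15.5.
Total loss = $742.2 + $696.3 + $15.5 = $1454.

$1454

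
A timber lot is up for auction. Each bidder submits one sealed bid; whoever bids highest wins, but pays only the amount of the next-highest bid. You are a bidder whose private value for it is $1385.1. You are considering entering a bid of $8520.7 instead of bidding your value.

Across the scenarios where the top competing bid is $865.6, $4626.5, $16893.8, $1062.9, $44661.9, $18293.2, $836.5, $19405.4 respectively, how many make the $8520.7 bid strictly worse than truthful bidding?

The deviation hurts exactly when the highest competing bid lies strictly between $1385.1 and $8520.7 — overbidding then wins at a price above your value.
$865.6: below both → same outcome either way.
$4626.5: inside the interval → strictly worse (loss $3241.4).
$16893.8: above both → same outcome either way.
$1062.9: below both → same outcome either way.
$44661.9: above both → same outcome either way.
$18293.2: above both → same outcome either way.
$836.5: below both → same outcome either way.
$19405.4: above both → same outcome either way.
Count: 1.

1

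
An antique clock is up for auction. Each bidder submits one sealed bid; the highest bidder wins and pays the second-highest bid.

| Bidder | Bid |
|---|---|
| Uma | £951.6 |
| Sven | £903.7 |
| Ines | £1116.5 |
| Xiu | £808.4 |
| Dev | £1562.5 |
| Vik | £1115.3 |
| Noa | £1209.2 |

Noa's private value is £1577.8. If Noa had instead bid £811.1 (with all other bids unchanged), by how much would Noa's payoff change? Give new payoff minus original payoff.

£0

The highest bid among the other bidders is £1562.5; Noa's bid doesn't change that.
Original bid £1209.2: Noa is not highest (top rival bid is £1562.5); payoff £0.
Alternative bid £811.1: Noa is not highest (top rival bid is £1562.5); payoff £0.
Change in payoff = £0 − (£0) = £0.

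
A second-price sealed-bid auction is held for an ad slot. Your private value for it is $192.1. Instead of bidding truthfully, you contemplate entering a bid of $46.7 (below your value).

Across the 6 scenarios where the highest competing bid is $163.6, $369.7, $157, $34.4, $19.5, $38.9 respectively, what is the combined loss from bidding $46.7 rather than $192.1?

The deviation costs you only when the competing bid falls strictly between $46.7 and $192.1; elsewhere both bids give the same outcome.
$163.6: truthful payoff $28.5, deviation payoff $0 → loss $28.5.
$369.7: outcomes coincide → loss $0.
$157: truthful payoff $35.1, deviation payoff $0 → loss $35.1.
$34.4: outcomes coincide → loss $0.
$19.5: outcomes coincide → loss $0.
$38.9: outcomes coincide → loss $0.
Total loss = $28.5 + $35.1 = $63.6.

$63.6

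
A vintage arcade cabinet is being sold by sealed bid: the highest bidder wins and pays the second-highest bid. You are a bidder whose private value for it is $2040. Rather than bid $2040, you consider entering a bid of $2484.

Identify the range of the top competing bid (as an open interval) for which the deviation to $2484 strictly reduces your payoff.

If the competing bid is below $2040, both bids win at the same price — no difference.
If it is above $2484, both bids lose — no difference.
If it lies strictly between $2040 and $2484, bidding your value loses (payoff 0) while bidding $2484 wins at a price above your value (payoff negative).
So the deviation strictly hurts on the open interval ($2040, $2484).

($2040, $2484)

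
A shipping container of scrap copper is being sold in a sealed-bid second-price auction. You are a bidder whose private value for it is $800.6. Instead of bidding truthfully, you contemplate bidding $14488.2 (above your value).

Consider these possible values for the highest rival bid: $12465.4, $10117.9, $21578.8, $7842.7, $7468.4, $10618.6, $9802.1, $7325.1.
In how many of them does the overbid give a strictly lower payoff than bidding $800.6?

The deviation hurts exactly when the highest competing bid lies strictly between $800.6 and $14488.2 — overbidding then wins at a price above your value.
$12465.4: inside the interval → strictly worse (loss $11664.8).
$10117.9: inside the interval → strictly worse (loss $9317.3).
$21578.8: above both → same outcome either way.
$7842.7: inside the interval → strictly worse (loss $7042.1).
$7468.4: inside the interval → strictly worse (loss $6667.8).
$10618.6: inside the interval → strictly worse (loss $9818).
$9802.1: inside the interval → strictly worse (loss $9001.5).
$7325.1: inside the interval → strictly worse (loss $6524.5).
Count: 7.

7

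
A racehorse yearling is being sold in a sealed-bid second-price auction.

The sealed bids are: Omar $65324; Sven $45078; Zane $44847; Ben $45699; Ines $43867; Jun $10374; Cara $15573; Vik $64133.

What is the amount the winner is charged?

$64133

Highest bid: Omar at $65324, so Omar wins.
Second-highest bid: Vik at $64133 — that is the price the winner pays.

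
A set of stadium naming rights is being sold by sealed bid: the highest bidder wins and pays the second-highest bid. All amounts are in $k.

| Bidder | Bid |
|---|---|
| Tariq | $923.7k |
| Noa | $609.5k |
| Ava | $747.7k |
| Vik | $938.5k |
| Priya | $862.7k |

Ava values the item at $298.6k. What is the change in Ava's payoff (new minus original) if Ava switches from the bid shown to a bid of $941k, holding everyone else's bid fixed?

−$639.9k

The highest bid among the other bidders is $938.5k; Ava's bid doesn't change that.
Original bid $747.7k: Ava is not highest (top rival bid is $938.5k); payoff $0k.
Alternative bid $941k: Ava is highest, pays the top rival bid $938.5k; payoff $298.6k − $938.5k = −$639.9k.
Change in payoff = −$639.9k − ($0k) = −$639.9k.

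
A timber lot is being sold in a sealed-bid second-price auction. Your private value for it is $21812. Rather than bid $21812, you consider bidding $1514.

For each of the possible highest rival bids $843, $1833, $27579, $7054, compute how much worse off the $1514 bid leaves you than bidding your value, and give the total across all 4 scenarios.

$34737

The deviation costs you only when the competing bid falls strictly between $1514 and $21812; elsewhere both bids give the same outcome.
$843: outcomes coincide → loss $0.
$1833: truthful payoff $19979, deviation payoff $0 → loss $19979.
$27579: outcomes coincide → loss $0.
$7054: truthful payoff $14758, deviation payoff $0 → loss $14758.
Total loss = $19979 + $14758 = $34737.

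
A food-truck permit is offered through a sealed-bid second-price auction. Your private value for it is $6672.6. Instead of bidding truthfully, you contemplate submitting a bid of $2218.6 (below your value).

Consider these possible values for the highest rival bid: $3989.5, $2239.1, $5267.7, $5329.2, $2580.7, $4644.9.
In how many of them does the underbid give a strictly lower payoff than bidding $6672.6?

6

The deviation hurts exactly when the highest competing bid lies strictly between $2218.6 and $6672.6 — underbidding then forfeits a profitable win.
$3989.5: inside the interval → strictly worse (loss $2683.1).
$2239.1: inside the interval → strictly worse (loss $4433.5).
$5267.7: inside the interval → strictly worse (loss $1404.9).
$5329.2: inside the interval → strictly worse (loss $1343.4).
$2580.7: inside the interval → strictly worse (loss $4091.9).
$4644.9: inside the interval → strictly worse (loss $2027.7).
Count: 6.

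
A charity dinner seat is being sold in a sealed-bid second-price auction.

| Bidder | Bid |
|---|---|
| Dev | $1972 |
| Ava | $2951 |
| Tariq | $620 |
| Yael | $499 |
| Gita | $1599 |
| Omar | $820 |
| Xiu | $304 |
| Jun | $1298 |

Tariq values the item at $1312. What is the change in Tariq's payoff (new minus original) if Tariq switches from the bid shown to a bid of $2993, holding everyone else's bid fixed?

The highest bid among the other bidders is $2951; Tariq's bid doesn't change that.
Original bid $620: Tariq is not highest (top rival bid is $2951); payoff $0.
Alternative bid $2993: Tariq is highest, pays the top rival bid $2951; payoff $1312 − $2951 = −$1639.
Change in payoff = −$1639 − ($0) = −$1639.

−$1639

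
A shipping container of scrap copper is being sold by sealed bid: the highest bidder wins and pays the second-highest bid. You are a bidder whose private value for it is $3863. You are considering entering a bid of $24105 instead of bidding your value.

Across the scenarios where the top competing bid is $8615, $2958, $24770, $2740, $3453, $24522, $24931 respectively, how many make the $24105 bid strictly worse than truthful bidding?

1

The deviation hurts exactly when the highest competing bid lies strictly between $3863 and $24105 — overbidding then wins at a price above your value.
$8615: inside the interval → strictly worse (loss $4752).
$2958: below both → same outcome either way.
$24770: above both → same outcome either way.
$2740: below both → same outcome either way.
$3453: below both → same outcome either way.
$24522: above both → same outcome either way.
$24931: above both → same outcome either way.
Count: 1.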